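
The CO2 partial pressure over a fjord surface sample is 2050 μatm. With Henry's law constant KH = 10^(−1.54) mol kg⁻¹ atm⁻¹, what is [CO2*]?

[CO2*] = 59.1 μmol/kg

KH = 10^(−1.54) = 2.884×10^-2 mol kg⁻¹ atm⁻¹
[CO2*] = KH · pCO2 = 2.884×10^-2 × 2050×10^-6 atm = 5.91×10^-5 mol/kg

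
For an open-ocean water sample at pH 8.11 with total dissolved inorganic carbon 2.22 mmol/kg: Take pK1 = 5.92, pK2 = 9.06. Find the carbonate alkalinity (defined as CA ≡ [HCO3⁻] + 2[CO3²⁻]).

CA = [HCO3⁻] + 2[CO3²⁻] = (α₁ + 2α₂)·DIC
At pH 8.11: [H⁺]/K1 = 10^-2.19 = 0.0064565, K2/[H⁺] = 10^-0.95 = 0.11220
α₁ = 1/(1 + 0.0064565 + 0.11220) = 1/1.1187 = 0.8939; α₂ = α₁·K2/[H⁺] = 0.1003
α₁ + 2α₂ = 1.0945
CA = 1.0945 × 2.22 = 2.43 mmol/kg

CA = 2.43 mmol/kg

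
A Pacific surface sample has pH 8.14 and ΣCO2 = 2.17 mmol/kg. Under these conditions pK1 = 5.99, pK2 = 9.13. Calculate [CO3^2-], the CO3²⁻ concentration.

[CO3²⁻] = 0.200 mmol/kg

α₂ = 1 / (1 + [H⁺]/K2 + [H⁺]²/(K1K2)) = 1 / (1 + 10^+0.99 + 10^-1.16)
   = 1 / (1 + 9.7724 + 0.069183) = 1/10.842 = 0.09224
[CO3²⁻] = α₂ × DIC = 0.09224 × 2.17 = 0.200 mmol/kg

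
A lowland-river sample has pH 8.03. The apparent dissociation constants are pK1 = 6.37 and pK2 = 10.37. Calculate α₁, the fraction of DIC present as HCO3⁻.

α₁ = 0.974

α₁ = 1 / (1 + [H⁺]/K1 + K2/[H⁺]) = 1 / (1 + 10^-1.66 + 10^-2.34)
   = 1 / (1 + 0.021878 + 0.0045709) = 1/1.0264 = 0.9742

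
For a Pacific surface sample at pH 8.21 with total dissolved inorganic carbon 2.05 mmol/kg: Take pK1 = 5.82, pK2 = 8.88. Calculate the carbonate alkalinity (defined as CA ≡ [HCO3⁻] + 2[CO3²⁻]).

CA = [HCO3⁻] + 2[CO3²⁻] = (α₁ + 2α₂)·DIC
At pH 8.21: [H⁺]/K1 = 10^-2.39 = 0.0040738, K2/[H⁺] = 10^-0.67 = 0.21380
α₁ = 1/(1 + 0.0040738 + 0.21380) = 1/1.2179 = 0.8211; α₂ = α₁·K2/[H⁺] = 0.1755
α₁ + 2α₂ = 1.1722
CA = 1.1722 × 2.05 = 2.40 mmol/kg

CA = 2.40 mmol/kg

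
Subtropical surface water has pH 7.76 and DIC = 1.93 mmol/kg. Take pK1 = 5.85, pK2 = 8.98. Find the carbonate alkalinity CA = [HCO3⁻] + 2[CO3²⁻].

CA = 2.02 mmol/kg

CA = [HCO3⁻] + 2[CO3²⁻] = (α₁ + 2α₂)·DIC
At pH 7.76: [H⁺]/K1 = 10^-1.91 = 0.012303, K2/[H⁺] = 10^-1.22 = 0.060256
α₁ = 1/(1 + 0.012303 + 0.060256) = 1/1.0726 = 0.9323; α₂ = α₁·K2/[H⁺] = 0.05618
α₁ + 2α₂ = 1.0447
CA = 1.0447 × 1.93 = 2.02 mmol/kg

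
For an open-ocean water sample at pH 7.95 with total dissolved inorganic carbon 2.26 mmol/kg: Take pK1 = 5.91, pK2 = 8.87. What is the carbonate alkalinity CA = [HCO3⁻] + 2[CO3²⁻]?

CA = [HCO3⁻] + 2[CO3²⁻] = (α₁ + 2α₂)·DIC
At pH 7.95: [H⁺]/K1 = 10^-2.04 = 0.0091201, K2/[H⁺] = 10^-0.92 = 0.12023
α₁ = 1/(1 + 0.0091201 + 0.12023) = 1/1.1293 = 0.8855; α₂ = α₁·K2/[H⁺] = 0.1065
α₁ + 2α₂ = 1.0984
CA = 1.0984 × 2.26 = 2.48 mmol/kg

CA = 2.48 mmol/kg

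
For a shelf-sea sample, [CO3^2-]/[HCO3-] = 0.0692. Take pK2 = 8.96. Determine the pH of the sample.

pH = 7.80

From K2 = [H⁺][CO3^2-]/[HCO3-]:  pH = pK2 + log₁₀([CO3^2-]/[HCO3-])
log₁₀(0.0692) = -1.160
pH = 8.96 + (-1.160) = 7.80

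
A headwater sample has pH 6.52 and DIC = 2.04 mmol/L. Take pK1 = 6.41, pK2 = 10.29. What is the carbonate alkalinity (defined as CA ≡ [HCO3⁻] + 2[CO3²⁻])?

CA = 1.15 mmol/L

CA = [HCO3⁻] + 2[CO3²⁻] = (α₁ + 2α₂)·DIC
At pH 6.52: [H⁺]/K1 = 10^-0.11 = 0.77625, K2/[H⁺] = 10^-3.77 = 0.00016982
α₁ = 1/(1 + 0.77625 + 0.00016982) = 1/1.7764 = 0.5629; α₂ = α₁·K2/[H⁺] = 9.560×10^-5
α₁ + 2α₂ = 0.5631
CA = 0.5631 × 2.04 = 1.15 mmol/L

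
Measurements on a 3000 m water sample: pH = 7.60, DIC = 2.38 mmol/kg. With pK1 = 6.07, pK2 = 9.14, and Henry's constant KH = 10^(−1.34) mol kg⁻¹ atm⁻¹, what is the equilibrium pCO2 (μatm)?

pCO2 = 1450 μatm

α₀ = 1 / (1 + K1/[H⁺] + K1K2/[H⁺]²) = 1 / (1 + 10^+1.53 + 10^-0.01)
   = 1 / (1 + 33.884 + 0.97724) = 1/35.862 = 0.02788
[CO2*] = α₀ × DIC = 0.02788 × 2.38 = 0.06637 mmol/kg
pCO2 = [CO2*]/KH = 6.637×10^-5 / 4.571×10^-2 = 1450 μatm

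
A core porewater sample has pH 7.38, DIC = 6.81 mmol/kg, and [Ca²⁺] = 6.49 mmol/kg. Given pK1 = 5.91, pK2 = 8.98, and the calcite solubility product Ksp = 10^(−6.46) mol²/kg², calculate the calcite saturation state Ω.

α₂ = 1 / (1 + [H⁺]/K2 + [H⁺]²/(K1K2)) = 1 / (1 + 10^+1.60 + 10^+0.13)
   = 1 / (1 + 39.811 + 1.3490) = 1/42.160 = 0.02372
[CO3²⁻] = α₂ × DIC = 0.02372 × 6.81 = 0.1615 mmol/kg
Ksp = 10^(−6.46) = 3.467×10^-7
Ω = [Ca²⁺][CO3²⁻]/Ksp = (6.49×10^-3)(1.615×10^-4) / 3.467×10^-7 = 3.02

Ω = 3.02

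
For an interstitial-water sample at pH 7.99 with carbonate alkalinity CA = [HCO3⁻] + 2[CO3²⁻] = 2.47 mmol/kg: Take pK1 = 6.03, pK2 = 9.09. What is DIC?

DIC = 2.32 mmol/kg

CA = [HCO3⁻] + 2[CO3²⁻] = (α₁ + 2α₂)·DIC
At pH 7.99: [H⁺]/K1 = 10^-1.96 = 0.010965, K2/[H⁺] = 10^-1.10 = 0.079433
α₁ = 1/(1 + 0.010965 + 0.079433) = 1/1.0904 = 0.9171; α₂ = α₁·K2/[H⁺] = 0.07285
α₁ + 2α₂ = 1.0628
DIC = CA / (α₁ + 2α₂) = 2.47 / 1.0628 = 2.32 mmol/kg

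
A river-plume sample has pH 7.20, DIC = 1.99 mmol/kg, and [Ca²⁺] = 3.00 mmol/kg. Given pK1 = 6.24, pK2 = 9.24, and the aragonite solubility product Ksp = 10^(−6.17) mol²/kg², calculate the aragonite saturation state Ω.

Ω = 0.0720

α₂ = 1 / (1 + [H⁺]/K2 + [H⁺]²/(K1K2)) = 1 / (1 + 10^+2.04 + 10^+1.08)
   = 1 / (1 + 109.65 + 12.023) = 1/122.67 = 0.008152
[CO3²⁻] = α₂ × DIC = 0.008152 × 1.99 = 0.01622 mmol/kg = 16.22 μmol/kg
Ksp = 10^(−6.17) = 6.761×10^-7
Ω = [Ca²⁺][CO3²⁻]/Ksp = (3.00×10^-3)(1.622×10^-5) / 6.761×10^-7 = 0.0720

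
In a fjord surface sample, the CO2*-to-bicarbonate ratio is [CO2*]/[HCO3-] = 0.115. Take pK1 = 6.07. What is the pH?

From K1 = [H⁺][HCO3-]/[CO2*]:  pH = pK1 − log₁₀([CO2*]/[HCO3-])
log₁₀(0.115) = -0.939
pH = 6.07 − (-0.939) = 7.01

pH = 7.01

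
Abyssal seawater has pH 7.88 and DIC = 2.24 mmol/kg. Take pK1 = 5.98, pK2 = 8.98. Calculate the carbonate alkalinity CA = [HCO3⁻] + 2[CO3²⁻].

CA = [HCO3⁻] + 2[CO3²⁻] = (α₁ + 2α₂)·DIC
At pH 7.88: [H⁺]/K1 = 10^-1.90 = 0.012589, K2/[H⁺] = 10^-1.10 = 0.079433
α₁ = 1/(1 + 0.012589 + 0.079433) = 1/1.0920 = 0.9157; α₂ = α₁·K2/[H⁺] = 0.07274
α₁ + 2α₂ = 1.0612
CA = 1.0612 × 2.24 = 2.38 mmol/kg

CA = 2.38 mmol/kg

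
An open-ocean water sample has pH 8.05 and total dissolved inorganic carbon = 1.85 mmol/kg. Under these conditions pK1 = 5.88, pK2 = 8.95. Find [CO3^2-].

[CO3²⁻] = 0.206 mmol/kg

α₂ = 1 / (1 + [H⁺]/K2 + [H⁺]²/(K1K2)) = 1 / (1 + 10^+0.90 + 10^-1.27)
   = 1 / (1 + 7.9433 + 0.053703) = 1/8.9970 = 0.1111
[CO3²⁻] = α₂ × DIC = 0.1111 × 1.85 = 0.206 mmol/kg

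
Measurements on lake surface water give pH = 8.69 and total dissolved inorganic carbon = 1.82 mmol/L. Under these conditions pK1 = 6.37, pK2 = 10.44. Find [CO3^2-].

[CO3²⁻] = 0.0317 mmol/L

α₂ = 1 / (1 + [H⁺]/K2 + [H⁺]²/(K1K2)) = 1 / (1 + 10^+1.75 + 10^-0.57)
   = 1 / (1 + 56.234 + 0.26915) = 1/57.503 = 0.01739
[CO3²⁻] = α₂ × DIC = 0.01739 × 1.82 = 0.0317 mmol/L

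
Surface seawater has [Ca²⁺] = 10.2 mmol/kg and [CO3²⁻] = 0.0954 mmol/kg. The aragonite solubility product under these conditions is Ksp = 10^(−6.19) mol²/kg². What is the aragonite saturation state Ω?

Ksp = 10^(−6.19) = 6.457×10^-7
Ω = [Ca²⁺][CO3²⁻]/Ksp = (10.2×10^-3)(0.0954×10^-3) / 6.457×10^-7 = 1.51

Ω = 1.51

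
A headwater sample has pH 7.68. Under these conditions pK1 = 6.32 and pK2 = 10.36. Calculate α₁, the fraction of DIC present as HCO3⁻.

α₁ = 0.956

α₁ = 1 / (1 + [H⁺]/K1 + K2/[H⁺]) = 1 / (1 + 10^-1.36 + 10^-2.68)
   = 1 / (1 + 0.043652 + 0.0020893) = 1/1.0457 = 0.9563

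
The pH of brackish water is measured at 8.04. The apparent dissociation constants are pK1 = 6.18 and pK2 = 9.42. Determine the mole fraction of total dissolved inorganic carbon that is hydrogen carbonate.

α₁ = 0.947

α₁ = 1 / (1 + [H⁺]/K1 + K2/[H⁺]) = 1 / (1 + 10^-1.86 + 10^-1.38)
   = 1 / (1 + 0.013804 + 0.041687) = 1/1.0555 = 0.9474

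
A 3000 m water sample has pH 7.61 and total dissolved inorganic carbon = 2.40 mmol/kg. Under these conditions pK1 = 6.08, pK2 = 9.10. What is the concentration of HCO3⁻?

α₁ = 1 / (1 + [H⁺]/K1 + K2/[H⁺]) = 1 / (1 + 10^-1.53 + 10^-1.49)
   = 1 / (1 + 0.029512 + 0.032359) = 1/1.0619 = 0.9417
[HCO3⁻] = α₁ × DIC = 0.9417 × 2.40 = 2.26 mmol/kg

[HCO3⁻] = 2.26 mmol/kg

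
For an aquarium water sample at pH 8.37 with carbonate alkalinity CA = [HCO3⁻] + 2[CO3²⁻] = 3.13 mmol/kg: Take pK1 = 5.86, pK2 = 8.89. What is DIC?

CA = [HCO3⁻] + 2[CO3²⁻] = (α₁ + 2α₂)·DIC
At pH 8.37: [H⁺]/K1 = 10^-2.51 = 0.0030903, K2/[H⁺] = 10^-0.52 = 0.30200
α₁ = 1/(1 + 0.0030903 + 0.30200) = 1/1.3051 = 0.7662; α₂ = α₁·K2/[H⁺] = 0.2314
α₁ + 2α₂ = 1.2290
DIC = CA / (α₁ + 2α₂) = 3.13 / 1.2290 = 2.55 mmol/kg

DIC = 2.55 mmol/kg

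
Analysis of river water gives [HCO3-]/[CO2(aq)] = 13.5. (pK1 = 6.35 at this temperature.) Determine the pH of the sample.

From K1 = [H⁺][HCO3-]/[CO2(aq)]:  pH = pK1 + log₁₀([HCO3-]/[CO2(aq)])
log₁₀(13.5) = +1.130
pH = 6.35 + (+1.130) = 7.48

pH = 7.48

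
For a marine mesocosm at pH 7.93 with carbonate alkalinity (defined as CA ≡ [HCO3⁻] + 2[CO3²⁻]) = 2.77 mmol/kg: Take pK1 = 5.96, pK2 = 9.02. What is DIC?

CA = [HCO3⁻] + 2[CO3²⁻] = (α₁ + 2α₂)·DIC
At pH 7.93: [H⁺]/K1 = 10^-1.97 = 0.010715, K2/[H⁺] = 10^-1.09 = 0.081283
α₁ = 1/(1 + 0.010715 + 0.081283) = 1/1.0920 = 0.9158; α₂ = α₁·K2/[H⁺] = 0.07444
α₁ + 2α₂ = 1.0646
DIC = CA / (α₁ + 2α₂) = 2.77 / 1.0646 = 2.60 mmol/kg

DIC = 2.60 mmol/kg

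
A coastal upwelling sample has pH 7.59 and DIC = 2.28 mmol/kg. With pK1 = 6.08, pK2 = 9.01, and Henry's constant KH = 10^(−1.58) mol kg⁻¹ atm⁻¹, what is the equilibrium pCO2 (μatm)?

α₀ = 1 / (1 + K1/[H⁺] + K1K2/[H⁺]²) = 1 / (1 + 10^+1.51 + 10^+0.09)
   = 1 / (1 + 32.359 + 1.2303) = 1/34.590 = 0.02891
[CO2*] = α₀ × DIC = 0.02891 × 2.28 = 0.06592 mmol/kg
pCO2 = [CO2*]/KH = 6.592×10^-5 / 2.630×10^-2 = 2510 μatm

pCO2 = 2510 μatm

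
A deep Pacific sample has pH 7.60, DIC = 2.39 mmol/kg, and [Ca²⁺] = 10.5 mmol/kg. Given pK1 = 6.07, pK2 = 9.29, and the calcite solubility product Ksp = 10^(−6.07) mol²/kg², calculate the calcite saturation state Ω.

Ω = 0.573

α₂ = 1 / (1 + [H⁺]/K2 + [H⁺]²/(K1K2)) = 1 / (1 + 10^+1.69 + 10^+0.16)
   = 1 / (1 + 48.978 + 1.4454) = 1/51.423 = 0.01945
[CO3²⁻] = α₂ × DIC = 0.01945 × 2.39 = 0.04648 mmol/kg
Ksp = 10^(−6.07) = 8.511×10^-7
Ω = [Ca²⁺][CO3²⁻]/Ksp = (10.5×10^-3)(4.648×10^-5) / 8.511×10^-7 = 0.573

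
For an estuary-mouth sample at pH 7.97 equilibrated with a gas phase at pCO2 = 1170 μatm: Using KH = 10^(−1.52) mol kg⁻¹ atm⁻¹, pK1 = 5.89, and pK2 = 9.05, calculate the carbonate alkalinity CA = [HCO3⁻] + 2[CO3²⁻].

[CO2*] = KH · pCO2 = 10^(−1.52) × 1170×10^-6 = 3.533×10^-5 mol/kg
α₀ = 1/(1 + K1/[H⁺] + K1K2/[H⁺]²) = 1/(1 + 10^+2.08 + 10^+1.00) = 0.007620
DIC = [CO2*]/α₀ = 3.533×10^-5 / 0.007620 = 4.637 mmol/kg
CA = (α₁ + 2α₂)·DIC = (0.9162 + 2×0.07620) × 4.637 = 4.95 mmol/kg

CA = 4.95 mmol/kg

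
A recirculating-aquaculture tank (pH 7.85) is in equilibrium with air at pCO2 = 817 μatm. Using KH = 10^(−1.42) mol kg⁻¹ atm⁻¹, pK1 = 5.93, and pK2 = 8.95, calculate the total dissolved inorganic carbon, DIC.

DIC = 2.82 mmol/kg

[CO2*] = KH · pCO2 = 10^(−1.42) × 817×10^-6 = 3.106×10^-5 mol/kg
α₀ = 1/(1 + K1/[H⁺] + K1K2/[H⁺]²) = 1/(1 + 10^+1.92 + 10^+0.82) = 0.01102
DIC = [CO2*]/α₀ = 3.106×10^-5 / 0.01102 = 2.82 mmol/kg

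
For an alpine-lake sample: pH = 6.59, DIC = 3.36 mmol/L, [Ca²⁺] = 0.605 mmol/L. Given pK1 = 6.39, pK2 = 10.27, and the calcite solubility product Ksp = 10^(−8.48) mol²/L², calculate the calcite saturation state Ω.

α₂ = 1 / (1 + [H⁺]/K2 + [H⁺]²/(K1K2)) = 1 / (1 + 10^+3.68 + 10^+3.48)
   = 1 / (1 + 4786.3 + 3020.0) = 1/7807.3 = 0.0001281
[CO3²⁻] = α₂ × DIC = 0.0001281 × 3.36 = 0.0004304 mmol/L = 0.4304 μmol/L
Ksp = 10^(−8.48) = 3.311×10^-9
Ω = [Ca²⁺][CO3²⁻]/Ksp = (0.605×10^-3)(4.304×10^-7) / 3.311×10^-9 = 0.0786

Ω = 0.0786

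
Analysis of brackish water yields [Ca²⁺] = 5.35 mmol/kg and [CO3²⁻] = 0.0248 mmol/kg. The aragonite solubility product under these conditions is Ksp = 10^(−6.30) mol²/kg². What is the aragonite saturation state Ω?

Ω = 0.265

Ksp = 10^(−6.30) = 5.012×10^-7
Ω = [Ca²⁺][CO3²⁻]/Ksp = (5.35×10^-3)(0.0248×10^-3) / 5.012×10^-7 = 0.265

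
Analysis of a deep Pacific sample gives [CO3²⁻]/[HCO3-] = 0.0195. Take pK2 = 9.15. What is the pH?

pH = 7.44

From K2 = [H⁺][CO3²⁻]/[HCO3-]:  pH = pK2 + log₁₀([CO3²⁻]/[HCO3-])
log₁₀(0.0195) = -1.710
pH = 9.15 + (-1.710) = 7.44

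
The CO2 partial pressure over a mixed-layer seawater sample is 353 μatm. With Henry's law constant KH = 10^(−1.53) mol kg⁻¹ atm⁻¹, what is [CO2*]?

[CO2*] = 10.4 μmol/kg

KH = 10^(−1.53) = 2.951×10^-2 mol kg⁻¹ atm⁻¹
[CO2*] = KH · pCO2 = 2.951×10^-2 × 353×10^-6 atm = 1.04×10^-5 mol/kg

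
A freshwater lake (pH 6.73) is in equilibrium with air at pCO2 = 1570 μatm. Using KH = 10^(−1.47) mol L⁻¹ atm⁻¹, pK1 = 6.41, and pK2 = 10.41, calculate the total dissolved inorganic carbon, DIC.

DIC = 0.164 mmol/L

[CO2*] = KH · pCO2 = 10^(−1.47) × 1570×10^-6 = 5.320×10^-5 mol/L
α₀ = 1/(1 + K1/[H⁺] + K1K2/[H⁺]²) = 1/(1 + 10^+0.32 + 10^-3.36) = 0.3237
DIC = [CO2*]/α₀ = 5.320×10^-5 / 0.3237 = 0.164 mmol/L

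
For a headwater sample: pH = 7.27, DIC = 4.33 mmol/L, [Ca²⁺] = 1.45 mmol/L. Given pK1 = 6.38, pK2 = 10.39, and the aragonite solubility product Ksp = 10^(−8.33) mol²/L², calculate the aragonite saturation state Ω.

α₂ = 1 / (1 + [H⁺]/K2 + [H⁺]²/(K1K2)) = 1 / (1 + 10^+3.12 + 10^+2.23)
   = 1 / (1 + 1318.3 + 169.82) = 1/1489.1 = 0.0006716
[CO3²⁻] = α₂ × DIC = 0.0006716 × 4.33 = 0.002908 mmol/L = 2.908 μmol/L
Ksp = 10^(−8.33) = 4.677×10^-9
Ω = [Ca²⁺][CO3²⁻]/Ksp = (1.45×10^-3)(2.908×10^-6) / 4.677×10^-9 = 0.901

Ω = 0.901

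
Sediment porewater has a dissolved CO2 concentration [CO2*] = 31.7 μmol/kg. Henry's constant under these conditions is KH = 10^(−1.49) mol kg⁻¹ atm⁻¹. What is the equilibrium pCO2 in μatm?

KH = 10^(−1.49) = 3.236×10^-2 mol kg⁻¹ atm⁻¹
pCO2 = [CO2*]/KH = 31.7×10^-6 / 3.236×10^-2 = 9.80×10^-4 atm = 980 μatm

pCO2 = 980 μatm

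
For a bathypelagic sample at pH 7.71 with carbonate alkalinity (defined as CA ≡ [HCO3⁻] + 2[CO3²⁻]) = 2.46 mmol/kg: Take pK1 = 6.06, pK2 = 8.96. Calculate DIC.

DIC = 2.39 mmol/kg

CA = [HCO3⁻] + 2[CO3²⁻] = (α₁ + 2α₂)·DIC
At pH 7.71: [H⁺]/K1 = 10^-1.65 = 0.022387, K2/[H⁺] = 10^-1.25 = 0.056234
α₁ = 1/(1 + 0.022387 + 0.056234) = 1/1.0786 = 0.9271; α₂ = α₁·K2/[H⁺] = 0.05214
α₁ + 2α₂ = 1.0314
DIC = CA / (α₁ + 2α₂) = 2.46 / 1.0314 = 2.39 mmol/kg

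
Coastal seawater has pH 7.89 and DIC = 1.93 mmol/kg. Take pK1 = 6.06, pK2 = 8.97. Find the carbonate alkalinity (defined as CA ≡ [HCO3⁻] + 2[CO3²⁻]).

CA = [HCO3⁻] + 2[CO3²⁻] = (α₁ + 2α₂)·DIC
At pH 7.89: [H⁺]/K1 = 10^-1.83 = 0.014791, K2/[H⁺] = 10^-1.08 = 0.083176
α₁ = 1/(1 + 0.014791 + 0.083176) = 1/1.0980 = 0.9108; α₂ = α₁·K2/[H⁺] = 0.07575
α₁ + 2α₂ = 1.0623
CA = 1.0623 × 1.93 = 2.05 mmol/kg

CA = 2.05 mmol/kg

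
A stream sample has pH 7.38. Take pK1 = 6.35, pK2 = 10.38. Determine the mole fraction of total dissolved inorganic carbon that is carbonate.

α₂ = 1 / (1 + [H⁺]/K2 + [H⁺]²/(K1K2)) = 1 / (1 + 10^+3.00 + 10^+1.97)
   = 1 / (1 + 1000.0 + 93.325) = 1/1094.3 = 0.0009138

α₂ = 0.000914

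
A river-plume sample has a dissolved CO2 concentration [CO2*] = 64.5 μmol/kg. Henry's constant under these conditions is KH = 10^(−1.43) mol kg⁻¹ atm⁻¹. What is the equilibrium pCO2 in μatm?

pCO2 = 1740 μatm

KH = 10^(−1.43) = 3.715×10^-2 mol kg⁻¹ atm⁻¹
pCO2 = [CO2*]/KH = 64.5×10^-6 / 3.715×10^-2 = 1.74×10^-3 atm = 1740 μatm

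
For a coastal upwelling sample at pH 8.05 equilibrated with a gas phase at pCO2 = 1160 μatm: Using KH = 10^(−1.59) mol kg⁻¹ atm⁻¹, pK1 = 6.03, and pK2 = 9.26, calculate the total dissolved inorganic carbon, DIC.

[CO2*] = KH · pCO2 = 10^(−1.59) × 1160×10^-6 = 2.982×10^-5 mol/kg
α₀ = 1/(1 + K1/[H⁺] + K1K2/[H⁺]²) = 1/(1 + 10^+2.02 + 10^+0.81) = 0.008915
DIC = [CO2*]/α₀ = 2.982×10^-5 / 0.008915 = 3.34 mmol/kg

DIC = 3.34 mmol/kg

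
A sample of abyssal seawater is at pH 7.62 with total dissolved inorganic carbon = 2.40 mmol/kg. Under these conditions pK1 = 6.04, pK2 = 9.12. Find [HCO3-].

[HCO3⁻] = 2.27 mmol/kg

α₁ = 1 / (1 + [H⁺]/K1 + K2/[H⁺]) = 1 / (1 + 10^-1.58 + 10^-1.50)
   = 1 / (1 + 0.026303 + 0.031623) = 1/1.0579 = 0.9452
[HCO3⁻] = α₁ × DIC = 0.9452 × 2.40 = 2.27 mmol/kg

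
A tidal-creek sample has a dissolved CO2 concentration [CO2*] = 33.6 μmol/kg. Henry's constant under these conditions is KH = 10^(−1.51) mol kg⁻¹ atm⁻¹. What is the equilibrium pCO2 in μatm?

KH = 10^(−1.51) = 3.090×10^-2 mol kg⁻¹ atm⁻¹
pCO2 = [CO2*]/KH = 33.6×10^-6 / 3.090×10^-2 = 1.09×10^-3 atm = 1090 μatm

pCO2 = 1090 μatm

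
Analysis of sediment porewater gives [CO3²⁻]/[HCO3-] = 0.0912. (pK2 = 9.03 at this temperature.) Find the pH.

From K2 = [H⁺][CO3²⁻]/[HCO3-]:  pH = pK2 + log₁₀([CO3²⁻]/[HCO3-])
log₁₀(0.0912) = -1.040
pH = 9.03 + (-1.040) = 7.99

pH = 7.99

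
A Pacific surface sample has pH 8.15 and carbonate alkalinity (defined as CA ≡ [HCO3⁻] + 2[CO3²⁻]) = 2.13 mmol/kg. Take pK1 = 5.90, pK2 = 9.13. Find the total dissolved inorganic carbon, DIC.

DIC = 1.96 mmol/kg

CA = [HCO3⁻] + 2[CO3²⁻] = (α₁ + 2α₂)·DIC
At pH 8.15: [H⁺]/K1 = 10^-2.25 = 0.0056234, K2/[H⁺] = 10^-0.98 = 0.10471
α₁ = 1/(1 + 0.0056234 + 0.10471) = 1/1.1103 = 0.9006; α₂ = α₁·K2/[H⁺] = 0.09431
α₁ + 2α₂ = 1.0892
DIC = CA / (α₁ + 2α₂) = 2.13 / 1.0892 = 1.96 mmol/kg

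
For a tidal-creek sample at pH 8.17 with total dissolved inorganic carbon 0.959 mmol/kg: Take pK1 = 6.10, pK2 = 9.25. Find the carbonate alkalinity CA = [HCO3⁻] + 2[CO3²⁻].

CA = [HCO3⁻] + 2[CO3²⁻] = (α₁ + 2α₂)·DIC
At pH 8.17: [H⁺]/K1 = 10^-2.07 = 0.0085114, K2/[H⁺] = 10^-1.08 = 0.083176
α₁ = 1/(1 + 0.0085114 + 0.083176) = 1/1.0917 = 0.9160; α₂ = α₁·K2/[H⁺] = 0.07619
α₁ + 2α₂ = 1.0684
CA = 1.0684 × 0.959 = 1.02 mmol/kg

CA = 1.02 mmol/kg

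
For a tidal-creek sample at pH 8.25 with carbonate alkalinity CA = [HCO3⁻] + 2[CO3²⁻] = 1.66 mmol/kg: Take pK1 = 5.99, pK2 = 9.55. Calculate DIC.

DIC = 1.59 mmol/kg

CA = [HCO3⁻] + 2[CO3²⁻] = (α₁ + 2α₂)·DIC
At pH 8.25: [H⁺]/K1 = 10^-2.26 = 0.0054954, K2/[H⁺] = 10^-1.30 = 0.050119
α₁ = 1/(1 + 0.0054954 + 0.050119) = 1/1.0556 = 0.9473; α₂ = α₁·K2/[H⁺] = 0.04748
α₁ + 2α₂ = 1.0423
DIC = CA / (α₁ + 2α₂) = 1.66 / 1.0423 = 1.59 mmol/kg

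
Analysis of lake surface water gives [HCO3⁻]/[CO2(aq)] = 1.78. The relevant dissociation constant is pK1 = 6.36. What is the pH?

pH = 6.61

From K1 = [H⁺][HCO3⁻]/[CO2(aq)]:  pH = pK1 + log₁₀([HCO3⁻]/[CO2(aq)])
log₁₀(1.78) = +0.250
pH = 6.36 + (+0.250) = 6.61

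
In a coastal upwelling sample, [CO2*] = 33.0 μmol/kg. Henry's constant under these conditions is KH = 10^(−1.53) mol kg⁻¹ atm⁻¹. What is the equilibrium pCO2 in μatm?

pCO2 = 1120 μatm

KH = 10^(−1.53) = 2.951×10^-2 mol kg⁻¹ atm⁻¹
pCO2 = [CO2*]/KH = 33.0×10^-6 / 2.951×10^-2 = 1.12×10^-3 atm = 1120 μatm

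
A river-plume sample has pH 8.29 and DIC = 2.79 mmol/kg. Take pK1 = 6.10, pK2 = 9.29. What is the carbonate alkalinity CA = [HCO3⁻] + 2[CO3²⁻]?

CA = 3.03 mmol/kg

CA = [HCO3⁻] + 2[CO3²⁻] = (α₁ + 2α₂)·DIC
At pH 8.29: [H⁺]/K1 = 10^-2.19 = 0.0064565, K2/[H⁺] = 10^-1.00 = 0.10000
α₁ = 1/(1 + 0.0064565 + 0.10000) = 1/1.1065 = 0.9038; α₂ = α₁·K2/[H⁺] = 0.09038
α₁ + 2α₂ = 1.0845
CA = 1.0845 × 2.79 = 3.03 mmol/kg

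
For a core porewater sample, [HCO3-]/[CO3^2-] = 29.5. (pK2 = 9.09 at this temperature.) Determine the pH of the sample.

pH = 7.62

From K2 = [H⁺][CO3^2-]/[HCO3-]:  pH = pK2 − log₁₀([HCO3-]/[CO3^2-])
log₁₀(29.5) = +1.470
pH = 9.09 − (+1.470) = 7.62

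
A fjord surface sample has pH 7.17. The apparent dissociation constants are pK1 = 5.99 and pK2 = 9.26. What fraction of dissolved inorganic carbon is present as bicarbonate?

α₁ = 1 / (1 + [H⁺]/K1 + K2/[H⁺]) = 1 / (1 + 10^-1.18 + 10^-2.09)
   = 1 / (1 + 0.066069 + 0.0081283) = 1/1.0742 = 0.9309

α₁ = 0.931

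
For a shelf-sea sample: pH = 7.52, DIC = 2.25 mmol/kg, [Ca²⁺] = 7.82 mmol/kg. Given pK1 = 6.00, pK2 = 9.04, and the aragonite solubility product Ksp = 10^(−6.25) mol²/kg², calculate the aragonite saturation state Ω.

Ω = 0.891

α₂ = 1 / (1 + [H⁺]/K2 + [H⁺]²/(K1K2)) = 1 / (1 + 10^+1.52 + 10^+0.00)
   = 1 / (1 + 33.113 + 1.0000) = 1/35.113 = 0.02848
[CO3²⁻] = α₂ × DIC = 0.02848 × 2.25 = 0.06408 mmol/kg
Ksp = 10^(−6.25) = 5.623×10^-7
Ω = [Ca²⁺][CO3²⁻]/Ksp = (7.82×10^-3)(6.408×10^-5) / 5.623×10^-7 = 0.891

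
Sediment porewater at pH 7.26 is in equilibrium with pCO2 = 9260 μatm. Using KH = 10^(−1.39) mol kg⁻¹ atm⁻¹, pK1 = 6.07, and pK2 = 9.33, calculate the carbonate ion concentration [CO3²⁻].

[CO3²⁻] = 0.0497 mmol/kg

[CO2*] = KH · pCO2 = 10^(−1.39) × 9260×10^-6 = 3.772×10^-4 mol/kg
α₀ = 1/(1 + K1/[H⁺] + K1K2/[H⁺]²) = 1/(1 + 10^+1.19 + 10^-0.88) = 0.06017
DIC = [CO2*]/α₀ = 3.772×10^-4 / 0.06017 = 6.270 mmol/kg
[CO3²⁻] = α₂·DIC; α₂ = 0.007932, so [CO3²⁻] = 0.007932 × 6.270 = 0.0497 mmol/kg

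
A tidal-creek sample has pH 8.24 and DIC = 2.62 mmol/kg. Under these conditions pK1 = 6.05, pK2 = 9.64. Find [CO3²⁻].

[CO3²⁻] = 0.0997 mmol/kg

α₂ = 1 / (1 + [H⁺]/K2 + [H⁺]²/(K1K2)) = 1 / (1 + 10^+1.40 + 10^-0.79)
   = 1 / (1 + 25.119 + 0.16218) = 1/26.281 = 0.03805
[CO3²⁻] = α₂ × DIC = 0.03805 × 2.62 = 0.0997 mmol/kg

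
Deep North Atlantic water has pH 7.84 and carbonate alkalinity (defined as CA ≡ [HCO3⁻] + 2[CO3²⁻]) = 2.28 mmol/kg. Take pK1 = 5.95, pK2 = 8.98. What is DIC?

CA = [HCO3⁻] + 2[CO3²⁻] = (α₁ + 2α₂)·DIC
At pH 7.84: [H⁺]/K1 = 10^-1.89 = 0.012882, K2/[H⁺] = 10^-1.14 = 0.072444
α₁ = 1/(1 + 0.012882 + 0.072444) = 1/1.0853 = 0.9214; α₂ = α₁·K2/[H⁺] = 0.06675
α₁ + 2α₂ = 1.0549
DIC = CA / (α₁ + 2α₂) = 2.28 / 1.0549 = 2.16 mmol/kg

DIC = 2.16 mmol/kg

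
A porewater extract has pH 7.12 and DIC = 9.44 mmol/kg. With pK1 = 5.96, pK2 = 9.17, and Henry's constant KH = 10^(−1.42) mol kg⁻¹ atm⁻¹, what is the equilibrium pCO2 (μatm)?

pCO2 = 1.59×10^4 μatm

α₀ = 1 / (1 + K1/[H⁺] + K1K2/[H⁺]²) = 1 / (1 + 10^+1.16 + 10^-0.89)
   = 1 / (1 + 14.454 + 0.12882) = 1/15.583 = 0.06417
[CO2*] = α₀ × DIC = 0.06417 × 9.44 = 0.6058 mmol/kg
pCO2 = [CO2*]/KH = 6.058×10^-4 / 3.802×10^-2 = 1.59×10^4 μatm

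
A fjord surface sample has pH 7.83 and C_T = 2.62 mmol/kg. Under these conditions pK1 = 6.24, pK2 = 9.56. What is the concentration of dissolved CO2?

α₀ = 1 / (1 + K1/[H⁺] + K1K2/[H⁺]²) = 1 / (1 + 10^+1.59 + 10^-0.14)
   = 1 / (1 + 38.905 + 0.72444) = 1/40.629 = 0.02461
[CO2*] = α₀ × DIC = 0.02461 × 2.62 = 0.0645 mmol/kg

[CO2*] = 0.0645 mmol/kg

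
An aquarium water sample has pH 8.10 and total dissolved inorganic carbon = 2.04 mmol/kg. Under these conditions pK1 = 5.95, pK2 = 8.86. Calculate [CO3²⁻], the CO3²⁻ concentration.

[CO3²⁻] = 0.300 mmol/kg

α₂ = 1 / (1 + [H⁺]/K2 + [H⁺]²/(K1K2)) = 1 / (1 + 10^+0.76 + 10^-1.39)
   = 1 / (1 + 5.7544 + 0.040738) = 1/6.7951 = 0.1472
[CO3²⁻] = α₂ × DIC = 0.1472 × 2.04 = 0.300 mmol/kg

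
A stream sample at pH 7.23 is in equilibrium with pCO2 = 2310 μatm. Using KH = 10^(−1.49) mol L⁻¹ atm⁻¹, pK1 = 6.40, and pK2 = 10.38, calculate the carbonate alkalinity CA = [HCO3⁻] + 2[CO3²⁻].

[CO2*] = KH · pCO2 = 10^(−1.49) × 2310×10^-6 = 7.475×10^-5 mol/L
α₀ = 1/(1 + K1/[H⁺] + K1K2/[H⁺]²) = 1/(1 + 10^+0.83 + 10^-2.32) = 0.1288
DIC = [CO2*]/α₀ = 7.475×10^-5 / 0.1288 = 0.5805 mmol/L
CA = (α₁ + 2α₂)·DIC = (0.8706 + 2×0.0006163) × 0.5805 = 0.506 mmol/L

CA = 0.506 mmol/L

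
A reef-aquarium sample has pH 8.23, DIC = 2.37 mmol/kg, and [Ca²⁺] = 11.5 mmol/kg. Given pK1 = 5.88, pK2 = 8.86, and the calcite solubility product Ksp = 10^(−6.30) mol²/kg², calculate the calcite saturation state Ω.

Ω = 10.3

α₂ = 1 / (1 + [H⁺]/K2 + [H⁺]²/(K1K2)) = 1 / (1 + 10^+0.63 + 10^-1.72)
   = 1 / (1 + 4.2658 + 0.019055) = 1/5.2848 = 0.1892
[CO3²⁻] = α₂ × DIC = 0.1892 × 2.37 = 0.4485 mmol/kg
Ksp = 10^(−6.30) = 5.012×10^-7
Ω = [Ca²⁺][CO3²⁻]/Ksp = (11.5×10^-3)(4.485×10^-4) / 5.012×10^-7 = 10.3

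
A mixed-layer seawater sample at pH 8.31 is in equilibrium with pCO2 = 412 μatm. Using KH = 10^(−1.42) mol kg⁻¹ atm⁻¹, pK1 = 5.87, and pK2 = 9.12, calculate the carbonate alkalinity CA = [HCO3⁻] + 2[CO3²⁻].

[CO2*] = KH · pCO2 = 10^(−1.42) × 412×10^-6 = 1.566×10^-5 mol/kg
α₀ = 1/(1 + K1/[H⁺] + K1K2/[H⁺]²) = 1/(1 + 10^+2.44 + 10^+1.63) = 0.003134
DIC = [CO2*]/α₀ = 1.566×10^-5 / 0.003134 = 4.998 mmol/kg
CA = (α₁ + 2α₂)·DIC = (0.8632 + 2×0.1337) × 4.998 = 5.65 mmol/kg

CA = 5.65 mmol/kg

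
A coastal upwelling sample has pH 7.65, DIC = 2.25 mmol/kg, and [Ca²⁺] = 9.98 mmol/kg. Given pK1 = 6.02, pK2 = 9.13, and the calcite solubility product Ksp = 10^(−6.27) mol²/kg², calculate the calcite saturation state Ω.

α₂ = 1 / (1 + [H⁺]/K2 + [H⁺]²/(K1K2)) = 1 / (1 + 10^+1.48 + 10^-0.15)
   = 1 / (1 + 30.200 + 0.70795) = 1/31.907 = 0.03134
[CO3²⁻] = α₂ × DIC = 0.03134 × 2.25 = 0.07052 mmol/kg
Ksp = 10^(−6.27) = 5.370×10^-7
Ω = [Ca²⁺][CO3²⁻]/Ksp = (9.98×10^-3)(7.052×10^-5) / 5.370×10^-7 = 1.31

Ω = 1.31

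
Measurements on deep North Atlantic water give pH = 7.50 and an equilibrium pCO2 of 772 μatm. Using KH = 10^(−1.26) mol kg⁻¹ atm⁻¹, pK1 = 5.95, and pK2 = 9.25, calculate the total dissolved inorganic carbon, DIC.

DIC = 1.57 mmol/kg

[CO2*] = KH · pCO2 = 10^(−1.26) × 772×10^-6 = 4.242×10^-5 mol/kg
α₀ = 1/(1 + K1/[H⁺] + K1K2/[H⁺]²) = 1/(1 + 10^+1.55 + 10^-0.20) = 0.02695
DIC = [CO2*]/α₀ = 4.242×10^-5 / 0.02695 = 1.57 mmol/kg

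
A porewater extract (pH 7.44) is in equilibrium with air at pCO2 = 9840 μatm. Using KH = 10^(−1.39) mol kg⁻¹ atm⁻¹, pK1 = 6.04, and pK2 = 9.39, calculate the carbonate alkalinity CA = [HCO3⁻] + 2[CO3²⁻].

[CO2*] = KH · pCO2 = 10^(−1.39) × 9840×10^-6 = 4.009×10^-4 mol/kg
α₀ = 1/(1 + K1/[H⁺] + K1K2/[H⁺]²) = 1/(1 + 10^+1.40 + 10^-0.55) = 0.03788
DIC = [CO2*]/α₀ = 4.009×10^-4 / 0.03788 = 10.58 mmol/kg
CA = (α₁ + 2α₂)·DIC = (0.9514 + 2×0.01068) × 10.58 = 10.3 mmol/kg

CA = 10.3 mmol/kg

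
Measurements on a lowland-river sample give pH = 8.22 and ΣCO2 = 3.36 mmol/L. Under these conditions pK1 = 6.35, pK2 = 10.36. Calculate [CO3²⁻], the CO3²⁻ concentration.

α₂ = 1 / (1 + [H⁺]/K2 + [H⁺]²/(K1K2)) = 1 / (1 + 10^+2.14 + 10^+0.27)
   = 1 / (1 + 138.04 + 1.8621) = 1/140.90 = 0.007097
[CO3²⁻] = α₂ × DIC = 0.007097 × 3.36 = 0.0238 mmol/L

[CO3²⁻] = 0.0238 mmol/L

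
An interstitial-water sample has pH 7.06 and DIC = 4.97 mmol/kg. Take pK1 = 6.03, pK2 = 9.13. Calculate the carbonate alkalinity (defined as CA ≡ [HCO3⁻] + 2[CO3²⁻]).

CA = [HCO3⁻] + 2[CO3²⁻] = (α₁ + 2α₂)·DIC
At pH 7.06: [H⁺]/K1 = 10^-1.03 = 0.093325, K2/[H⁺] = 10^-2.07 = 0.0085114
α₁ = 1/(1 + 0.093325 + 0.0085114) = 1/1.1018 = 0.9076; α₂ = α₁·K2/[H⁺] = 0.007725
α₁ + 2α₂ = 0.9230
CA = 0.9230 × 4.97 = 4.59 mmol/kg

CA = 4.59 mmol/kg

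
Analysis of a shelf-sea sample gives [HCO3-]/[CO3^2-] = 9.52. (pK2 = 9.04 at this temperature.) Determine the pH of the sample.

From K2 = [H⁺][CO3^2-]/[HCO3-]:  pH = pK2 − log₁₀([HCO3-]/[CO3^2-])
log₁₀(9.52) = +0.979
pH = 9.04 − (+0.979) = 8.06

pH = 8.06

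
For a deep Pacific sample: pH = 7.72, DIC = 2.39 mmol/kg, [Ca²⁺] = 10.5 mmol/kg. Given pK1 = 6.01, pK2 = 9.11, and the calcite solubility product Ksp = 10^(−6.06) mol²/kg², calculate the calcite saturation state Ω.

α₂ = 1 / (1 + [H⁺]/K2 + [H⁺]²/(K1K2)) = 1 / (1 + 10^+1.39 + 10^-0.32)
   = 1 / (1 + 24.547 + 0.47863) = 1/26.026 = 0.03842
[CO3²⁻] = α₂ × DIC = 0.03842 × 2.39 = 0.09183 mmol/kg
Ksp = 10^(−6.06) = 8.710×10^-7
Ω = [Ca²⁺][CO3²⁻]/Ksp = (10.5×10^-3)(9.183×10^-5) / 8.710×10^-7 = 1.11

Ω = 1.11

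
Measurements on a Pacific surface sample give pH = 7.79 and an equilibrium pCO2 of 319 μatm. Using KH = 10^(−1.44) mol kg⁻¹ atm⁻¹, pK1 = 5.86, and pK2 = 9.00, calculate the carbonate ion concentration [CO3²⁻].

[CO2*] = KH · pCO2 = 10^(−1.44) × 319×10^-6 = 1.158×10^-5 mol/kg
α₀ = 1/(1 + K1/[H⁺] + K1K2/[H⁺]²) = 1/(1 + 10^+1.93 + 10^+0.72) = 0.01095
DIC = [CO2*]/α₀ = 1.158×10^-5 / 0.01095 = 1.058 mmol/kg
[CO3²⁻] = α₂·DIC; α₂ = 0.05744, so [CO3²⁻] = 0.05744 × 1.058 = 0.0608 mmol/kg

[CO3²⁻] = 0.0608 mmol/kg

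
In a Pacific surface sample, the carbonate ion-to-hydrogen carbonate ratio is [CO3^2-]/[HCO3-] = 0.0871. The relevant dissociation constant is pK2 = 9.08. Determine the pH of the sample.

From K2 = [H⁺][CO3^2-]/[HCO3-]:  pH = pK2 + log₁₀([CO3^2-]/[HCO3-])
log₁₀(0.0871) = -1.060
pH = 9.08 + (-1.060) = 8.02

pH = 8.02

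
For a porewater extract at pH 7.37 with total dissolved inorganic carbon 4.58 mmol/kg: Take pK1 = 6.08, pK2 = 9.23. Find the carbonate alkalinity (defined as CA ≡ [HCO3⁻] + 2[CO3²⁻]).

CA = 4.42 mmol/kg

CA = [HCO3⁻] + 2[CO3²⁻] = (α₁ + 2α₂)·DIC
At pH 7.37: [H⁺]/K1 = 10^-1.29 = 0.051286, K2/[H⁺] = 10^-1.86 = 0.013804
α₁ = 1/(1 + 0.051286 + 0.013804) = 1/1.0651 = 0.9389; α₂ = α₁·K2/[H⁺] = 0.01296
α₁ + 2α₂ = 0.9648
CA = 0.9648 × 4.58 = 4.42 mmol/kg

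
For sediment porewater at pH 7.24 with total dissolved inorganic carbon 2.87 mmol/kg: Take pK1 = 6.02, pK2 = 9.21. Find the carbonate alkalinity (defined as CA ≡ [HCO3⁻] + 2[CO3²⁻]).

CA = 2.74 mmol/kg

CA = [HCO3⁻] + 2[CO3²⁻] = (α₁ + 2α₂)·DIC
At pH 7.24: [H⁺]/K1 = 10^-1.22 = 0.060256, K2/[H⁺] = 10^-1.97 = 0.010715
α₁ = 1/(1 + 0.060256 + 0.010715) = 1/1.0710 = 0.9337; α₂ = α₁·K2/[H⁺] = 0.01001
α₁ + 2α₂ = 0.9537
CA = 0.9537 × 2.87 = 2.74 mmol/kg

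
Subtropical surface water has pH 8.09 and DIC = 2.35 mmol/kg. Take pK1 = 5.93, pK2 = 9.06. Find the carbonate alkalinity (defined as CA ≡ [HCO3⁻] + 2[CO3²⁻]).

CA = [HCO3⁻] + 2[CO3²⁻] = (α₁ + 2α₂)·DIC
At pH 8.09: [H⁺]/K1 = 10^-2.16 = 0.0069183, K2/[H⁺] = 10^-0.97 = 0.10715
α₁ = 1/(1 + 0.0069183 + 0.10715) = 1/1.1141 = 0.8976; α₂ = α₁·K2/[H⁺] = 0.09618
α₁ + 2α₂ = 1.0900
CA = 1.0900 × 2.35 = 2.56 mmol/kg

CA = 2.56 mmol/kg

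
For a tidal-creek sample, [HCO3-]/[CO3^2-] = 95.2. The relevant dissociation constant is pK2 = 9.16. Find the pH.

From K2 = [H⁺][CO3^2-]/[HCO3-]:  pH = pK2 − log₁₀([HCO3-]/[CO3^2-])
log₁₀(95.2) = +1.979
pH = 9.16 − (+1.979) = 7.18

pH = 7.18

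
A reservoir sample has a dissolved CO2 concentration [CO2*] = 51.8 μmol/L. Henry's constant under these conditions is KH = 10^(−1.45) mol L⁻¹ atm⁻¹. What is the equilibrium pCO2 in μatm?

KH = 10^(−1.45) = 3.548×10^-2 mol L⁻¹ atm⁻¹
pCO2 = [CO2*]/KH = 51.8×10^-6 / 3.548×10^-2 = 1.46×10^-3 atm = 1460 μatm

pCO2 = 1460 μatm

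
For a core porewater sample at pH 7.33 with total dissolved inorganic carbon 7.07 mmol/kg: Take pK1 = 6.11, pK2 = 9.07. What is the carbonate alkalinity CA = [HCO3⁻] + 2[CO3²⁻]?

CA = 6.79 mmol/kg

CA = [HCO3⁻] + 2[CO3²⁻] = (α₁ + 2α₂)·DIC
At pH 7.33: [H⁺]/K1 = 10^-1.22 = 0.060256, K2/[H⁺] = 10^-1.74 = 0.018197
α₁ = 1/(1 + 0.060256 + 0.018197) = 1/1.0785 = 0.9273; α₂ = α₁·K2/[H⁺] = 0.01687
α₁ + 2α₂ = 0.9610
CA = 0.9610 × 7.07 = 6.79 mmol/kg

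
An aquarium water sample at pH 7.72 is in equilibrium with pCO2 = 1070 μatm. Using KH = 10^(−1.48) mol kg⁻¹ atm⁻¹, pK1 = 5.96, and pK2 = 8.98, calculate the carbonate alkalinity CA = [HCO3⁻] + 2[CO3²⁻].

CA = 2.26 mmol/kg

[CO2*] = KH · pCO2 = 10^(−1.48) × 1070×10^-6 = 3.543×10^-5 mol/kg
α₀ = 1/(1 + K1/[H⁺] + K1K2/[H⁺]²) = 1/(1 + 10^+1.76 + 10^+0.50) = 0.01621
DIC = [CO2*]/α₀ = 3.543×10^-5 / 0.01621 = 2.186 mmol/kg
CA = (α₁ + 2α₂)·DIC = (0.9325 + 2×0.05125) × 2.186 = 2.26 mmol/kg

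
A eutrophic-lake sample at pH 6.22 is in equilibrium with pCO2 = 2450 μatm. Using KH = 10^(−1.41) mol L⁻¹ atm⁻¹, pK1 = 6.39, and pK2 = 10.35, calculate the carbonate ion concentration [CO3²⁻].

[CO3²⁻] = 0.00478 μmol/L

[CO2*] = KH · pCO2 = 10^(−1.41) × 2450×10^-6 = 9.532×10^-5 mol/L
α₀ = 1/(1 + K1/[H⁺] + K1K2/[H⁺]²) = 1/(1 + 10^-0.17 + 10^-4.30) = 0.5966
DIC = [CO2*]/α₀ = 9.532×10^-5 / 0.5966 = 0.1598 mmol/L
[CO3²⁻] = α₂·DIC; α₂ = 2.990×10^-5, so [CO3²⁻] = 2.990×10^-5 × 0.1598 = 4.78×10^-6 mmol/L = 0.00478 μmol/L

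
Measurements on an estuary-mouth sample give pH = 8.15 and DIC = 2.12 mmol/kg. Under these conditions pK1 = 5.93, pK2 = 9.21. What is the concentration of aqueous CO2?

α₀ = 1 / (1 + K1/[H⁺] + K1K2/[H⁺]²) = 1 / (1 + 10^+2.22 + 10^+1.16)
   = 1 / (1 + 165.96 + 14.454) = 1/181.41 = 0.005512
[CO2*] = α₀ × DIC = 0.005512 × 2.12 = 0.0117 mmol/kg = 11.7 μmol/kg

[CO2*] = 11.7 μmol/kg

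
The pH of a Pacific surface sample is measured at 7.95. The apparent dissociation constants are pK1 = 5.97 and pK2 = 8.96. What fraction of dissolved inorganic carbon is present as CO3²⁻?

α₂ = 0.0882

α₂ = 1 / (1 + [H⁺]/K2 + [H⁺]²/(K1K2)) = 1 / (1 + 10^+1.01 + 10^-0.97)
   = 1 / (1 + 10.233 + 0.10715) = 1/11.340 = 0.08818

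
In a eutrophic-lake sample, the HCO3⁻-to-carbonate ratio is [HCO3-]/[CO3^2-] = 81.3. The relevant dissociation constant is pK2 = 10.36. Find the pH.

From K2 = [H⁺][CO3^2-]/[HCO3-]:  pH = pK2 − log₁₀([HCO3-]/[CO3^2-])
log₁₀(81.3) = +1.910
pH = 10.36 − (+1.910) = 8.45

pH = 8.45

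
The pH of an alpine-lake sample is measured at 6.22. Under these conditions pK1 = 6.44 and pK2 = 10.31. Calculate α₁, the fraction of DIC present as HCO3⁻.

α₁ = 1 / (1 + [H⁺]/K1 + K2/[H⁺]) = 1 / (1 + 10^+0.22 + 10^-4.09)
   = 1 / (1 + 1.6596 + 8.1283×10^-5) = 1/2.6597 = 0.3760

α₁ = 0.376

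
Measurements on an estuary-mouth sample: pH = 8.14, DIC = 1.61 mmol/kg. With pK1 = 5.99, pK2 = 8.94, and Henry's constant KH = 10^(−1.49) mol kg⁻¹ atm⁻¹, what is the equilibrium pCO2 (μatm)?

α₀ = 1 / (1 + K1/[H⁺] + K1K2/[H⁺]²) = 1 / (1 + 10^+2.15 + 10^+1.35)
   = 1 / (1 + 141.25 + 22.387) = 1/164.64 = 0.006074
[CO2*] = α₀ × DIC = 0.006074 × 1.61 = 0.009779 mmol/kg = 9.779 μmol/kg
pCO2 = [CO2*]/KH = 9.779×10^-6 / 3.236×10^-2 = 302 μatm

pCO2 = 302 μatm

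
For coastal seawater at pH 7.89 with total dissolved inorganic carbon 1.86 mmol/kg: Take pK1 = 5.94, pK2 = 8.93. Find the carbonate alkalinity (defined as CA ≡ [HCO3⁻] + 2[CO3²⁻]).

CA = 1.99 mmol/kg

CA = [HCO3⁻] + 2[CO3²⁻] = (α₁ + 2α₂)·DIC
At pH 7.89: [H⁺]/K1 = 10^-1.95 = 0.011220, K2/[H⁺] = 10^-1.04 = 0.091201
α₁ = 1/(1 + 0.011220 + 0.091201) = 1/1.1024 = 0.9071; α₂ = α₁·K2/[H⁺] = 0.08273
α₁ + 2α₂ = 1.0726
CA = 1.0726 × 1.86 = 1.99 mmol/kg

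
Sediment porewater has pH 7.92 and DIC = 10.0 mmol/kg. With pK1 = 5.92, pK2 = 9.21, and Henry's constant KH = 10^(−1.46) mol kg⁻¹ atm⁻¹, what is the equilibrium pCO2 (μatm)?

α₀ = 1 / (1 + K1/[H⁺] + K1K2/[H⁺]²) = 1 / (1 + 10^+2.00 + 10^+0.71)
   = 1 / (1 + 100.00 + 5.1286) = 1/106.13 = 0.009423
[CO2*] = α₀ × DIC = 0.009423 × 10.0 = 0.09423 mmol/kg
pCO2 = [CO2*]/KH = 9.423×10^-5 / 3.467×10^-2 = 2720 μatm

pCO2 = 2720 μatm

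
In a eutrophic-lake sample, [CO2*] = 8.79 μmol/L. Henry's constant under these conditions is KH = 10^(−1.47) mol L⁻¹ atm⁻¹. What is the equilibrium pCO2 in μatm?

pCO2 = 259 μatm

KH = 10^(−1.47) = 3.388×10^-2 mol L⁻¹ atm⁻¹
pCO2 = [CO2*]/KH = 8.79×10^-6 / 3.388×10^-2 = 2.59×10^-4 atm = 259 μatm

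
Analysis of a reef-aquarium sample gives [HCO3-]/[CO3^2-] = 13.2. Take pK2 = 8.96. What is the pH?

From K2 = [H⁺][CO3^2-]/[HCO3-]:  pH = pK2 − log₁₀([HCO3-]/[CO3^2-])
log₁₀(13.2) = +1.121
pH = 8.96 − (+1.121) = 7.84

pH = 7.84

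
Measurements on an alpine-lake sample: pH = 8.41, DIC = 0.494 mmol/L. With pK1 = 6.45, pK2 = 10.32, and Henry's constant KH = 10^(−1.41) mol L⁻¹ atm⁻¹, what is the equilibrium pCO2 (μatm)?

pCO2 = 136 μatm

α₀ = 1 / (1 + K1/[H⁺] + K1K2/[H⁺]²) = 1 / (1 + 10^+1.96 + 10^+0.05)
   = 1 / (1 + 91.201 + 1.1220) = 1/93.323 = 0.01072
[CO2*] = α₀ × DIC = 0.01072 × 0.494 = 0.005293 mmol/L = 5.293 μmol/L
pCO2 = [CO2*]/KH = 5.293×10^-6 / 3.890×10^-2 = 136 μatm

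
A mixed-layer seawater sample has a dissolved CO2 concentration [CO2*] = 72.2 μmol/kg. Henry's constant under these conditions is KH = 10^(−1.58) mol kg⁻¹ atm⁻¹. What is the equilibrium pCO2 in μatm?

pCO2 = 2740 μatm

KH = 10^(−1.58) = 2.630×10^-2 mol kg⁻¹ atm⁻¹
pCO2 = [CO2*]/KH = 72.2×10^-6 / 2.630×10^-2 = 2.74×10^-3 atm = 2740 μatm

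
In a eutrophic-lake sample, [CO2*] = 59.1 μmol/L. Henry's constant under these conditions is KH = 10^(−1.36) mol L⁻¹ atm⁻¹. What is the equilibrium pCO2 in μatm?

pCO2 = 1350 μatm

KH = 10^(−1.36) = 4.365×10^-2 mol L⁻¹ atm⁻¹
pCO2 = [CO2*]/KH = 59.1×10^-6 / 4.365×10^-2 = 1.35×10^-3 atm = 1350 μatm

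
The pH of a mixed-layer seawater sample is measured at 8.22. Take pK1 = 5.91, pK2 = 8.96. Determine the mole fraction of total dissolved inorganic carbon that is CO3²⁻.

α₂ = 1 / (1 + [H⁺]/K2 + [H⁺]²/(K1K2)) = 1 / (1 + 10^+0.74 + 10^-1.57)
   = 1 / (1 + 5.4954 + 0.026915) = 1/6.5223 = 0.1533

α₂ = 0.153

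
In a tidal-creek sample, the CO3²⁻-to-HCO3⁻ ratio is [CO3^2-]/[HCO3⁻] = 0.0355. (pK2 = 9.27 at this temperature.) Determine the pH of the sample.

pH = 7.82

From K2 = [H⁺][CO3^2-]/[HCO3⁻]:  pH = pK2 + log₁₀([CO3^2-]/[HCO3⁻])
log₁₀(0.0355) = -1.450
pH = 9.27 + (-1.450) = 7.82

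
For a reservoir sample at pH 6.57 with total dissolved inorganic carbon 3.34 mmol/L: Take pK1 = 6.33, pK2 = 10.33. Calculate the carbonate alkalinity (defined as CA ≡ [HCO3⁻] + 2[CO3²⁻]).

CA = [HCO3⁻] + 2[CO3²⁻] = (α₁ + 2α₂)·DIC
At pH 6.57: [H⁺]/K1 = 10^-0.24 = 0.57544, K2/[H⁺] = 10^-3.76 = 0.00017378
α₁ = 1/(1 + 0.57544 + 0.00017378) = 1/1.5756 = 0.6347; α₂ = α₁·K2/[H⁺] = 0.0001103
α₁ + 2α₂ = 0.6349
CA = 0.6349 × 3.34 = 2.12 mmol/L

CA = 2.12 mmol/L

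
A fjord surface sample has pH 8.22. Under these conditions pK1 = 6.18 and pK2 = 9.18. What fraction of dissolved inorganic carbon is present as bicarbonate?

α₁ = 1 / (1 + [H⁺]/K1 + K2/[H⁺]) = 1 / (1 + 10^-2.04 + 10^-0.96)
   = 1 / (1 + 0.0091201 + 0.10965) = 1/1.1188 = 0.8938

α₁ = 0.894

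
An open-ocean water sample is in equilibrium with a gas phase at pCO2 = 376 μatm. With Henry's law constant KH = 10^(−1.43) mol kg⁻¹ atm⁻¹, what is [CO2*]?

[CO2*] = 14.0 μmol/kg

KH = 10^(−1.43) = 3.715×10^-2 mol kg⁻¹ atm⁻¹
[CO2*] = KH · pCO2 = 3.715×10^-2 × 376×10^-6 atm = 1.40×10^-5 mol/kg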